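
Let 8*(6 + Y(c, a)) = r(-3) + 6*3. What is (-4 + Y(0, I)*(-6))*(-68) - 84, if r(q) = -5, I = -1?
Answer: -1597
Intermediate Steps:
Y(c, a) = -35/8 (Y(c, a) = -6 + (-5 + 6*3)/8 = -6 + (-5 + 18)/8 = -6 + (1/8)*13 = -6 + 13/8 = -35/8)
(-4 + Y(0, I)*(-6))*(-68) - 84 = (-4 - 35/8*(-6))*(-68) - 84 = (-4 + 105/4)*(-68) - 84 = (89/4)*(-68) - 84 = -1513 - 84 = -1597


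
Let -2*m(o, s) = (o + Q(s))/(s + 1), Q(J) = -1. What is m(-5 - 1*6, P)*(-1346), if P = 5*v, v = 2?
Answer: -8076/11 ≈ -734.18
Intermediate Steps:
P = 10 (P = 5*2 = 10)
m(o, s) = -(-1 + o)/(2*(1 + s)) (m(o, s) = -(o - 1)/(2*(s + 1)) = -(-1 + o)/(2*(1 + s)))
m(-5 - 1*6, P)*(-1346) = ((1 - (-5 - 1*6))/(2*(1 + 10)))*(-1346) = ((1/2)*(1 - (-5 - 6))/11)*(-1346) = ((1/2)*(1/11)*(1 - 1*(-11)))*(-1346) = ((1/2)*(1/11)*(1 + 11))*(-1346) = ((1/2)*(1/11)*12)*(-1346) = (6/11)*(-1346) = -8076/11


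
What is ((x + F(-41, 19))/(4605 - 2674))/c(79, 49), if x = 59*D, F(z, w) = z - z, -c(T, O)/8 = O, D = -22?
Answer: 649/378476 ≈ 0.0017148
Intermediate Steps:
c(T, O) = -8*O
F(z, w) = 0
x = -1298 (x = 59*(-22) = -1298)
((x + F(-41, 19))/(4605 - 2674))/c(79, 49) = ((-1298 + 0)/(4605 - 2674))/((-8*49)) = -1298/1931/(-392) = -1298*1/1931*(-1/392) = -1298/1931*(-1/392) = 649/378476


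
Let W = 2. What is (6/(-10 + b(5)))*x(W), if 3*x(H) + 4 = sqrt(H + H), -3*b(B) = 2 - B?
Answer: 4/9 ≈ 0.44444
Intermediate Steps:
b(B) = -2/3 + B/3 (b(B) = -(2 - B)/3 = -2/3 + B/3)
x(H) = -4/3 + sqrt(2)*sqrt(H)/3 (x(H) = -4/3 + sqrt(H + H)/3 = -4/3 + sqrt(2*H)/3 = -4/3 + (sqrt(2)*sqrt(H))/3 = -4/3 + sqrt(2)*sqrt(H)/3)
(6/(-10 + b(5)))*x(W) = (6/(-10 + (-2/3 + (1/3)*5)))*(-4/3 + sqrt(2)*sqrt(2)/3) = (6/(-10 + (-2/3 + 5/3)))*(-4/3 + 2/3) = (6/(-10 + 1))*(-2/3) = (6/(-9))*(-2/3) = -1/9*6*(-2/3) = -2/3*(-2/3) = 4/9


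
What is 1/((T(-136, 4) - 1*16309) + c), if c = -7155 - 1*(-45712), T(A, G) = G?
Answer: 1/22252 ≈ 4.4940e-5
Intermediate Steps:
c = 38557 (c = -7155 + 45712 = 38557)
1/((T(-136, 4) - 1*16309) + c) = 1/((4 - 1*16309) + 38557) = 1/((4 - 16309) + 38557) = 1/(-16305 + 38557) = 1/22252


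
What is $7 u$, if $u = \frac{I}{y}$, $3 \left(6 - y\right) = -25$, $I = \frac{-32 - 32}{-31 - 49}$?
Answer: $\frac{84}{215} \approx 0.3907$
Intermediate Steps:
$I = \frac{4}{5}$ ($I = - \frac{64}{-80} = \left(-64\right) \left(- \frac{1}{80}\right) = \frac{4}{5} \approx 0.8$)
$y = \frac{43}{3}$ ($y = 6 - - \frac{25}{3} = 6 + \frac{25}{3} = \frac{43}{3} \approx 14.333$)
$u = \frac{12}{215}$ ($u = \frac{4}{5 \cdot \frac{43}{3}} = \frac{4}{5} \cdot \frac{3}{43} = \frac{12}{215} \approx 0.055814$)
$7 u = 7 \cdot \frac{12}{215} = \frac{84}{215}$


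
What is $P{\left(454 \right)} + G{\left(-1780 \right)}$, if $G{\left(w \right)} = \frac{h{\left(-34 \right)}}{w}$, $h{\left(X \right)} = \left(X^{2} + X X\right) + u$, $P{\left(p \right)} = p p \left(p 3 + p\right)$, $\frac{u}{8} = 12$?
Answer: $\frac{166566461318}{445} \approx 3.7431 \cdot 10^{8}$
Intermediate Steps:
$u = 96$ ($u = 8 \cdot 12 = 96$)
$P{\left(p \right)} = 4 p^{3}$ ($P{\left(p \right)} = p^{2} \left(3 p + p\right) = p^{2} \cdot 4 p = 4 p^{3}$)
$h{\left(X \right)} = 96 + 2 X^{2}$ ($h{\left(X \right)} = \left(X^{2} + X X\right) + 96 = \left(X^{2} + X^{2}\right) + 96 = 2 X^{2} + 96 = 96 + 2 X^{2}$)
$G{\left(w \right)} = \frac{2408}{w}$ ($G{\left(w \right)} = \frac{96 + 2 \left(-34\right)^{2}}{w} = \frac{96 + 2 \cdot 1156}{w} = \frac{96 + 2312}{w} = \frac{2408}{w}$)
$P{\left(454 \right)} + G{\left(-1780 \right)} = 4 \cdot 454^{3} + \frac{2408}{-1780} = 4 \cdot 93576664 + 2408 \left(- \frac{1}{1780}\right) = 374306656 - \frac{602}{445} = \frac{166566461318}{445}$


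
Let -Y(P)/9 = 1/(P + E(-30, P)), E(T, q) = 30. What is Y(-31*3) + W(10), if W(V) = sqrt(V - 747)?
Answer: 1/7 + I*sqrt(737) ≈ 0.14286 + 27.148*I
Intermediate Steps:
W(V) = sqrt(-747 + V)
Y(P) = -9/(30 + P) (Y(P) = -9/(P + 30) = -9/(30 + P))
Y(-31*3) + W(10) = -9/(30 - 31*3) + sqrt(-747 + 10) = -9/(30 - 93) + sqrt(-737) = -9/(-63) + I*sqrt(737) = -9*(-1/63) + I*sqrt(737) = 1/7 + I*sqrt(737)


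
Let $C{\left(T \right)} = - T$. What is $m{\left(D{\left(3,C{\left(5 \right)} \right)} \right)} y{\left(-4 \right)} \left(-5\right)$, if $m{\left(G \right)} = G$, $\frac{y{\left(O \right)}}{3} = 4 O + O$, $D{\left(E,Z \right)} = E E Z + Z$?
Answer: $-15000$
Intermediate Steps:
$D{\left(E,Z \right)} = Z + Z E^{2}$ ($D{\left(E,Z \right)} = E^{2} Z + Z = Z E^{2} + Z = Z + Z E^{2}$)
$y{\left(O \right)} = 15 O$ ($y{\left(O \right)} = 3 \left(4 O + O\right) = 3 \cdot 5 O = 15 O$)
$m{\left(D{\left(3,C{\left(5 \right)} \right)} \right)} y{\left(-4 \right)} \left(-5\right) = \left(-1\right) 5 \left(1 + 3^{2}\right) 15 \left(-4\right) \left(-5\right) = - 5 \left(1 + 9\right) \left(-60\right) \left(-5\right) = \left(-5\right) 10 \left(-60\right) \left(-5\right) = \left(-50\right) \left(-60\right) \left(-5\right) = 3000 \left(-5\right) = -15000$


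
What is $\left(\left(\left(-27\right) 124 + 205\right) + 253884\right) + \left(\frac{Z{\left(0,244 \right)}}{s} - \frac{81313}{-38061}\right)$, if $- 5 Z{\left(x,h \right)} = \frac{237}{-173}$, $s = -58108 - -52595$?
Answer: $\frac{45510682486944473}{181503203445} \approx 2.5074 \cdot 10^{5}$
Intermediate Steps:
$s = -5513$ ($s = -58108 + 52595 = -5513$)
$Z{\left(x,h \right)} = \frac{237}{865}$ ($Z{\left(x,h \right)} = - \frac{237 \frac{1}{-173}}{5} = - \frac{237 \left(- \frac{1}{173}\right)}{5} = \left(- \frac{1}{5}\right) \left(- \frac{237}{173}\right) = \frac{237}{865}$)
$\left(\left(\left(-27\right) 124 + 205\right) + 253884\right) + \left(\frac{Z{\left(0,244 \right)}}{s} - \frac{81313}{-38061}\right) = \left(\left(\left(-27\right) 124 + 205\right) + 253884\right) + \left(\frac{237}{865 \left(-5513\right)} - \frac{81313}{-38061}\right) = \left(\left(-3348 + 205\right) + 253884\right) + \left(\frac{237}{865} \left(- \frac{1}{5513}\right) - - \frac{81313}{38061}\right) = \left(-3143 + 253884\right) + \left(- \frac{237}{4768745} + \frac{81313}{38061}\right) = 250741 + \frac{387751941728}{181503203445} = \frac{45510682486944473}{181503203445}$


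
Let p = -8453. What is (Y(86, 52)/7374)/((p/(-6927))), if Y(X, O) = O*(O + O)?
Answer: 6243536/10388737 ≈ 0.60099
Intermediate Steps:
Y(X, O) = 2*O² (Y(X, O) = O*(2*O) = 2*O²)
(Y(86, 52)/7374)/((p/(-6927))) = ((2*52²)/7374)/((-8453/(-6927))) = ((2*2704)*(1/7374))/((-8453*(-1/6927))) = (5408*(1/7374))/(8453/6927) = (2704/3687)*(6927/8453) = 6243536/10388737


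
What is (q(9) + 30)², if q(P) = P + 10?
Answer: 2401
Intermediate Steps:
q(P) = 10 + P
(q(9) + 30)² = ((10 + 9) + 30)² = (19 + 30)² = 49² = 2401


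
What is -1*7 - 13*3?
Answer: -46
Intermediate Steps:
-1*7 - 13*3 = -7 - 39 = -46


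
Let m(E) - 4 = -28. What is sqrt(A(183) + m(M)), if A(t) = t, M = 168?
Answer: sqrt(159) ≈ 12.610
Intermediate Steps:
m(E) = -24 (m(E) = 4 - 28 = -24)
sqrt(A(183) + m(M)) = sqrt(183 - 24) = sqrt(159)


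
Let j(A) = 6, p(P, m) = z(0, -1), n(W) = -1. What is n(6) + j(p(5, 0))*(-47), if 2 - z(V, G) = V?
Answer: -283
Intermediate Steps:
z(V, G) = 2 - V
p(P, m) = 2 (p(P, m) = 2 - 1*0 = 2 + 0 = 2)
n(6) + j(p(5, 0))*(-47) = -1 + 6*(-47) = -1 - 282 = -283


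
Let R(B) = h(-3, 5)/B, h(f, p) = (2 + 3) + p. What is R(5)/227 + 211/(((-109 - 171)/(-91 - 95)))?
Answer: 4454701/31780 ≈ 140.17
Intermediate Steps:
h(f, p) = 5 + p
R(B) = 10/B (R(B) = (5 + 5)/B = 10/B)
R(5)/227 + 211/(((-109 - 171)/(-91 - 95))) = (10/5)/227 + 211/(((-109 - 171)/(-91 - 95))) = (10*(1/5))*(1/227) + 211/((-280/(-186))) = 2*(1/227) + 211/((-280*(-1/186))) = 2/227 + 211/(140/93) = 2/227 + 211*(93/140) = 2/227 + 19623/140 = 4454701/31780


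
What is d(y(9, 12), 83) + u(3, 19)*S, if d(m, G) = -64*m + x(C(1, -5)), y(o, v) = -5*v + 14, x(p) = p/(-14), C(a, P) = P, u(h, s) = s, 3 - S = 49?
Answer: 28985/14 ≈ 2070.4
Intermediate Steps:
S = -46 (S = 3 - 1*49 = 3 - 49 = -46)
x(p) = -p/14 (x(p) = p*(-1/14) = -p/14)
y(o, v) = 14 - 5*v
d(m, G) = 5/14 - 64*m (d(m, G) = -64*m - 1/14*(-5) = -64*m + 5/14 = 5/14 - 64*m)
d(y(9, 12), 83) + u(3, 19)*S = (5/14 - 64*(14 - 5*12)) + 19*(-46) = (5/14 - 64*(14 - 60)) - 874 = (5/14 - 64*(-46)) - 874 = (5/14 + 2944) - 874 = 41221/14 - 874 = 28985/14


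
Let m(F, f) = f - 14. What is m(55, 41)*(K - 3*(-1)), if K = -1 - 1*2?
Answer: 0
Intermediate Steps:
K = -3 (K = -1 - 2 = -3)
m(F, f) = -14 + f
m(55, 41)*(K - 3*(-1)) = (-14 + 41)*(-3 - 3*(-1)) = 27*(-3 + 3) = 27*0 = 0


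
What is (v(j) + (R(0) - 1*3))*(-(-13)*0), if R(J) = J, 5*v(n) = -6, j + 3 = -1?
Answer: 0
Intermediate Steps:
j = -4 (j = -3 - 1 = -4)
v(n) = -6/5 (v(n) = (⅕)*(-6) = -6/5)
(v(j) + (R(0) - 1*3))*(-(-13)*0) = (-6/5 + (0 - 1*3))*(-(-13)*0) = (-6/5 + (0 - 3))*(-13*0) = (-6/5 - 3)*0 = -21/5*0 = 0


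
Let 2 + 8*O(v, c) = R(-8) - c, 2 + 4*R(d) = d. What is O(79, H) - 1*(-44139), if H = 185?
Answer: 705845/16 ≈ 44115.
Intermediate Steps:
R(d) = -1/2 + d/4
O(v, c) = -9/16 - c/8 (O(v, c) = -1/4 + ((-1/2 + (1/4)*(-8)) - c)/8 = -1/4 + ((-1/2 - 2) - c)/8 = -1/4 + (-5/2 - c)/8 = -1/4 + (-5/16 - c/8) = -9/16 - c/8)
O(79, H) - 1*(-44139) = (-9/16 - 1/8*185) - 1*(-44139) = (-9/16 - 185/8) + 44139 = -379/16 + 44139 = 705845/16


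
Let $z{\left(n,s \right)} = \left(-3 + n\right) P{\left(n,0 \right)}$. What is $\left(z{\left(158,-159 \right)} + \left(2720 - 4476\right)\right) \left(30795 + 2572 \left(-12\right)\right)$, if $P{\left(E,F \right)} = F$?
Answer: $121164$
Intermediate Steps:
$z{\left(n,s \right)} = 0$ ($z{\left(n,s \right)} = \left(-3 + n\right) 0 = 0$)
$\left(z{\left(158,-159 \right)} + \left(2720 - 4476\right)\right) \left(30795 + 2572 \left(-12\right)\right) = \left(0 + \left(2720 - 4476\right)\right) \left(30795 + 2572 \left(-12\right)\right) = \left(0 + \left(2720 - 4476\right)\right) \left(30795 - 30864\right) = \left(0 - 1756\right) \left(-69\right) = \left(-1756\right) \left(-69\right) = 121164$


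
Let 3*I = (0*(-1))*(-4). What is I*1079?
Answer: 0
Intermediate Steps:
I = 0 (I = ((0*(-1))*(-4))/3 = (0*(-4))/3 = (⅓)*0 = 0)
I*1079 = 0*1079 = 0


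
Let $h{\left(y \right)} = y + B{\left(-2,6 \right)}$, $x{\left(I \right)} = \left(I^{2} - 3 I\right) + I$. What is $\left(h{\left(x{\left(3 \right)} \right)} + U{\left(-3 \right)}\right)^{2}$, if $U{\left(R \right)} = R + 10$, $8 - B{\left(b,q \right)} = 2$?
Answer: $256$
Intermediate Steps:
$B{\left(b,q \right)} = 6$ ($B{\left(b,q \right)} = 8 - 2 = 6$)
$U{\left(R \right)} = 10 + R$
$x{\left(I \right)} = I^{2} - 2 I$
$h{\left(y \right)} = 6 + y$ ($h{\left(y \right)} = y + 6 = 6 + y$)
$\left(h{\left(x{\left(3 \right)} \right)} + U{\left(-3 \right)}\right)^{2} = \left(\left(6 + 3 \left(-2 + 3\right)\right) + \left(10 - 3\right)\right)^{2} = \left(\left(6 + 3 \cdot 1\right) + 7\right)^{2} = \left(\left(6 + 3\right) + 7\right)^{2} = \left(9 + 7\right)^{2} = 16^{2} = 256$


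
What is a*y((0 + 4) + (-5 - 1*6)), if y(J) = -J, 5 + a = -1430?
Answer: -10045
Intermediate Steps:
a = -1435 (a = -5 - 1430 = -1435)
a*y((0 + 4) + (-5 - 1*6)) = -(-1435)*((0 + 4) + (-5 - 1*6)) = -(-1435)*(4 + (-5 - 6)) = -(-1435)*(4 - 11) = -(-1435)*(-7) = -1435*7 = -10045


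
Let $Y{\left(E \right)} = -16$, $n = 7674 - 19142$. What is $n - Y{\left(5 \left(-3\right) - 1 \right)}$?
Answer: $-11452$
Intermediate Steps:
$n = -11468$ ($n = 7674 - 19142 = -11468$)
$n - Y{\left(5 \left(-3\right) - 1 \right)} = -11468 - -16 = -11468 + 16 = -11452$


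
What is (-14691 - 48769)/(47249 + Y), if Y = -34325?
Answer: -15865/3231 ≈ -4.9102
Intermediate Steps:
(-14691 - 48769)/(47249 + Y) = (-14691 - 48769)/(47249 - 34325) = -63460/12924 = -63460*1/12924 = -15865/3231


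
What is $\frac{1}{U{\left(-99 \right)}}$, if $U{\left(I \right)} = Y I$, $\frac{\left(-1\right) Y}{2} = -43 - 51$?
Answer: $- \frac{1}{18612} \approx -5.3729 \cdot 10^{-5}$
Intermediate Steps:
$Y = 188$ ($Y = - 2 \left(-43 - 51\right) = \left(-2\right) \left(-94\right) = 188$)
$U{\left(I \right)} = 188 I$
$\frac{1}{U{\left(-99 \right)}} = \frac{1}{188 \left(-99\right)} = \frac{1}{-18612} = - \frac{1}{18612}$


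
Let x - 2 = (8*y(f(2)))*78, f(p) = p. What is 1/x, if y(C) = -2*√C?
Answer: -1/1557502 - 312*√2/778751 ≈ -0.00056724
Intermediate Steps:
x = 2 - 1248*√2 (x = 2 + (8*(-2*√2))*78 = 2 - 16*√2*78 = 2 - 1248*√2 ≈ -1762.9)
1/x = 1/(2 - 1248*√2)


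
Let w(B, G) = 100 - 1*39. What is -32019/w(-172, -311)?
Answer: -32019/61 ≈ -524.90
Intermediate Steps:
w(B, G) = 61 (w(B, G) = 100 - 39 = 61)
-32019/w(-172, -311) = -32019/61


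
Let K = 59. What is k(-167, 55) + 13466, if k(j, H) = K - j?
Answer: 13692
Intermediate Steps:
k(j, H) = 59 - j
k(-167, 55) + 13466 = (59 - 1*(-167)) + 13466 = (59 + 167) + 13466 = 226 + 13466 = 13692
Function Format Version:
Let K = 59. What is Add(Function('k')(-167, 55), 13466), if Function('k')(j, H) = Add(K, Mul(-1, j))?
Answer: 13692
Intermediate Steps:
Function('k')(j, H) = Add(59, Mul(-1, j))
Add(Function('k')(-167, 55), 13466) = Add(Add(59, Mul(-1, -167)), 13466) = Add(Add(59, 167), 13466) = Add(226, 13466) = 13692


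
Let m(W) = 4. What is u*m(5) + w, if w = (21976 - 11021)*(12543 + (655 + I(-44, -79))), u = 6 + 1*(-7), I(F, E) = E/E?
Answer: 144595041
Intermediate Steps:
I(F, E) = 1
u = -1 (u = 6 - 7 = -1)
w = 144595045 (w = (21976 - 11021)*(12543 + (655 + 1)) = 10955*(12543 + 656) = 10955*13199 = 144595045)
u*m(5) + w = -1*4 + 144595045 = -4 + 144595045 = 144595041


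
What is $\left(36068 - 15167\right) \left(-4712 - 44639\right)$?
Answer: $-1031485251$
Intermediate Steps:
$\left(36068 - 15167\right) \left(-4712 - 44639\right) = 20901 \left(-49351\right) = -1031485251$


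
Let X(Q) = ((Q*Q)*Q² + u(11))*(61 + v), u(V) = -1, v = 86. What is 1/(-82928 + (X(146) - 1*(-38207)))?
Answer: 1/66792617964 ≈ 1.4972e-11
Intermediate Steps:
X(Q) = -147 + 147*Q⁴ (X(Q) = ((Q*Q)*Q² - 1)*(61 + 86) = (Q²*Q² - 1)*147 = (Q⁴ - 1)*147 = (-1 + Q⁴)*147 = -147 + 147*Q⁴)
1/(-82928 + (X(146) - 1*(-38207))) = 1/(-82928 + ((-147 + 147*146⁴) - 1*(-38207))) = 1/(-82928 + ((-147 + 147*454371856) + 38207)) = 1/(-82928 + ((-147 + 66792662832) + 38207)) = 1/(-82928 + (66792662685 + 38207)) = 1/(-82928 + 66792700892) = 1/66792617964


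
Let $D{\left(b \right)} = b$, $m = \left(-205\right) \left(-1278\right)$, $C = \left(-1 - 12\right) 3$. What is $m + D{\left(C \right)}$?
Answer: $261951$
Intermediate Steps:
$C = -39$ ($C = \left(-1 - 12\right) 3 = \left(-13\right) 3 = -39$)
$m = 261990$
$m + D{\left(C \right)} = 261990 - 39 = 261951$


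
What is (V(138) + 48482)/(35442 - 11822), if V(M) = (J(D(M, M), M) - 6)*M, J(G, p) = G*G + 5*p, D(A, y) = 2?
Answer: 71713/11810 ≈ 6.0722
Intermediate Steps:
J(G, p) = G² + 5*p
V(M) = M*(-2 + 5*M) (V(M) = ((2² + 5*M) - 6)*M = ((4 + 5*M) - 6)*M = (-2 + 5*M)*M = M*(-2 + 5*M))
(V(138) + 48482)/(35442 - 11822) = (138*(-2 + 5*138) + 48482)/(35442 - 11822) = (138*(-2 + 690) + 48482)/23620 = (138*688 + 48482)*(1/23620) = (94944 + 48482)*(1/23620) = 143426*(1/23620) = 71713/11810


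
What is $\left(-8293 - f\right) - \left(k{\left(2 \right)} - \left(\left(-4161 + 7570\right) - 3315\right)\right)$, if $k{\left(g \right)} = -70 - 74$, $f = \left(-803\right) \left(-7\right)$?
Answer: $-13676$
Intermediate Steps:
$f = 5621$
$k{\left(g \right)} = -144$
$\left(-8293 - f\right) - \left(k{\left(2 \right)} - \left(\left(-4161 + 7570\right) - 3315\right)\right) = \left(-8293 - 5621\right) - \left(-144 - \left(\left(-4161 + 7570\right) - 3315\right)\right) = \left(-8293 - 5621\right) - \left(-144 - \left(3409 - 3315\right)\right) = -13914 - \left(-144 - 94\right) = -13914 - -238 = -13914 + 238 = -13676$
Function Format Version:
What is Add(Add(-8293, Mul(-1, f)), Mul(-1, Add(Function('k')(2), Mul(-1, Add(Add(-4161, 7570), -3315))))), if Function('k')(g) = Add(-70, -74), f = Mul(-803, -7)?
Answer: -13676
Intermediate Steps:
f = 5621
Function('k')(g) = -144
Add(Add(-8293, Mul(-1, f)), Mul(-1, Add(Function('k')(2), Mul(-1, Add(Add(-4161, 7570), -3315))))) = Add(Add(-8293, Mul(-1, 5621)), Mul(-1, Add(-144, Mul(-1, Add(Add(-4161, 7570), -3315))))) = Add(Add(-8293, -5621), Mul(-1, Add(-144, Mul(-1, Add(3409, -3315))))) = Add(-13914, Mul(-1, Add(-144, Mul(-1, 94)))) = Add(-13914, Mul(-1, Add(-144, -94))) = Add(-13914, Mul(-1, -238)) = Add(-13914, 238) = -13676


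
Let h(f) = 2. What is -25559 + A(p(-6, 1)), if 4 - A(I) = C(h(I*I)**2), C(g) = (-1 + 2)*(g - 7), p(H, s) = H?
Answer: -25552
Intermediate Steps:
C(g) = -7 + g (C(g) = 1*(-7 + g) = -7 + g)
A(I) = 7 (A(I) = 4 - (-7 + 2**2) = 4 - (-7 + 4) = 4 - 1*(-3) = 4 + 3 = 7)
-25559 + A(p(-6, 1)) = -25559 + 7 = -25552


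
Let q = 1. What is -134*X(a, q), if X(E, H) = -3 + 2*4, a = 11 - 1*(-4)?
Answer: -670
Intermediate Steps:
a = 15 (a = 11 + 4 = 15)
X(E, H) = 5 (X(E, H) = -3 + 8 = 5)
-134*X(a, q) = -134*5 = -670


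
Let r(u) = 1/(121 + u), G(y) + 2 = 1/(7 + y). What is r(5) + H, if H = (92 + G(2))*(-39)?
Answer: -442805/126 ≈ -3514.3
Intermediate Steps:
G(y) = -2 + 1/(7 + y)
H = -10543/3 (H = (92 + (-13 - 2*2)/(7 + 2))*(-39) = (92 + (-13 - 4)/9)*(-39) = (92 + (1/9)*(-17))*(-39) = (92 - 17/9)*(-39) = (811/9)*(-39) = -10543/3 ≈ -3514.3)
r(5) + H = 1/(121 + 5) - 10543/3 = 1/126 - 10543/3 = -442805/126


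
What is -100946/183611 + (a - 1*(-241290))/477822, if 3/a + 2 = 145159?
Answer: -190190576300807/4245037850000998 ≈ -0.044803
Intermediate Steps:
a = 3/145157 (a = 3/(-2 + 145159) = 3/145157 ≈ 2.0667e-5)
-100946/183611 + (a - 1*(-241290))/477822 = -100946/183611 + (3/145157 - 1*(-241290))/477822 = -100946*1/183611 + (3/145157 + 241290)*(1/477822) = -100946/183611 + (35024932533/145157)*(1/477822) = -100946/183611 + 11674977511/23119736018 = -190190576300807/4245037850000998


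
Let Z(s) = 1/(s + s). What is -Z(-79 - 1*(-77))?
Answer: 1/4 ≈ 0.25000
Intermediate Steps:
Z(s) = 1/(2*s)
-Z(-79 - 1*(-77)) = -1/(2*(-79 - 1*(-77))) = -1/(2*(-79 + 77)) = -1/(2*(-2)) = -(-1)/(2*2) = -1*(-1/4) = 1/4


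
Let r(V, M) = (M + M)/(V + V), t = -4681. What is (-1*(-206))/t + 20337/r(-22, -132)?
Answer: 31732087/9362 ≈ 3389.5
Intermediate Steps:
r(V, M) = M/V (r(V, M) = (2*M)/((2*V)) = (2*M)*(1/(2*V)) = M/V)
(-1*(-206))/t + 20337/r(-22, -132) = -1*(-206)/(-4681) + 20337/((-132/(-22))) = 206*(-1/4681) + 20337/((-132*(-1/22))) = -206/4681 + 20337/6 = -206/4681 + 20337*(1/6) = -206/4681 + 6779/2 = 31732087/9362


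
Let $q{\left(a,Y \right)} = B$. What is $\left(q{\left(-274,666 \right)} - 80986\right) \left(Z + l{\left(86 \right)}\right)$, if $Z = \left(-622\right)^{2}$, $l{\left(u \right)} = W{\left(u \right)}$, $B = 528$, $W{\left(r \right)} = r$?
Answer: $-31134832260$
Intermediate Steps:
$q{\left(a,Y \right)} = 528$
$l{\left(u \right)} = u$
$Z = 386884$
$\left(q{\left(-274,666 \right)} - 80986\right) \left(Z + l{\left(86 \right)}\right) = \left(528 - 80986\right) \left(386884 + 86\right) = \left(-80458\right) 386970 = -31134832260$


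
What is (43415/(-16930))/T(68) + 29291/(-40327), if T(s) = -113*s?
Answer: -761743781643/1049228853848 ≈ -0.72600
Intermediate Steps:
(43415/(-16930))/T(68) + 29291/(-40327) = (43415/(-16930))/((-113*68)) + 29291/(-40327) = (43415*(-1/16930))/(-7684) + 29291*(-1/40327) = -8683/3386*(-1/7684) - 29291/40327 = 8683/26018024 - 29291/40327 = -761743781643/1049228853848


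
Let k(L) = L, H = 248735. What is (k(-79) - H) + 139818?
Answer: -108996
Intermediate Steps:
(k(-79) - H) + 139818 = (-79 - 1*248735) + 139818 = (-79 - 248735) + 139818 = -248814 + 139818 = -108996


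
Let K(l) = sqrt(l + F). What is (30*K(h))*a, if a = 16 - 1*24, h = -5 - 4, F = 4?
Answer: -240*I*sqrt(5) ≈ -536.66*I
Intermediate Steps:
h = -9
a = -8 (a = 16 - 24 = -8)
K(l) = sqrt(4 + l) (K(l) = sqrt(l + 4) = sqrt(4 + l))
(30*K(h))*a = (30*sqrt(4 - 9))*(-8) = (30*sqrt(-5))*(-8) = (30*(I*sqrt(5)))*(-8) = (30*I*sqrt(5))*(-8) = -240*I*sqrt(5)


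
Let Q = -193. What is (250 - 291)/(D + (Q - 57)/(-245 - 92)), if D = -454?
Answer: 13817/152748 ≈ 0.090456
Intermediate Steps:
(250 - 291)/(D + (Q - 57)/(-245 - 92)) = (250 - 291)/(-454 + (-193 - 57)/(-245 - 92)) = -41/(-454 - 250/(-337)) = -41/(-454 - 250*(-1/337)) = -41/(-454 + 250/337) = -41/(-152748/337) = -41*(-337/152748) = 13817/152748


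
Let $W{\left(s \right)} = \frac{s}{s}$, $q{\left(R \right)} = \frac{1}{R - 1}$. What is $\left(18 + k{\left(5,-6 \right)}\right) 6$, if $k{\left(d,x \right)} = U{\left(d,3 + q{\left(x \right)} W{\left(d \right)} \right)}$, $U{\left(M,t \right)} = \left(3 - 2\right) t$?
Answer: $\frac{876}{7} \approx 125.14$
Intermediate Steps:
$q{\left(R \right)} = \frac{1}{-1 + R}$
$W{\left(s \right)} = 1$
$U{\left(M,t \right)} = t$ ($U{\left(M,t \right)} = 1 t = t$)
$k{\left(d,x \right)} = 3 + \frac{1}{-1 + x}$ ($k{\left(d,x \right)} = 3 + \frac{1}{-1 + x} 1 = 3 + \frac{1}{-1 + x}$)
$\left(18 + k{\left(5,-6 \right)}\right) 6 = \left(18 + \frac{-2 + 3 \left(-6\right)}{-1 - 6}\right) 6 = \left(18 + \frac{-2 - 18}{-7}\right) 6 = \left(18 - - \frac{20}{7}\right) 6 = \left(18 + \frac{20}{7}\right) 6 = \frac{146}{7} \cdot 6 = \frac{876}{7}$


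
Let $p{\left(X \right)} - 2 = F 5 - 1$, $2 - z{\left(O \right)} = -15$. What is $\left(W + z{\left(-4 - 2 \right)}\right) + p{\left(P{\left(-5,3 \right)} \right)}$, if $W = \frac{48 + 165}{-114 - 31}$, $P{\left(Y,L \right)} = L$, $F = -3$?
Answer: $\frac{222}{145} \approx 1.531$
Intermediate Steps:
$z{\left(O \right)} = 17$ ($z{\left(O \right)} = 2 - -15 = 2 + 15 = 17$)
$W = - \frac{213}{145}$ ($W = \frac{213}{-145} = 213 \left(- \frac{1}{145}\right) = - \frac{213}{145} \approx -1.469$)
$p{\left(X \right)} = -14$ ($p{\left(X \right)} = 2 - 16 = -14$)
$\left(W + z{\left(-4 - 2 \right)}\right) + p{\left(P{\left(-5,3 \right)} \right)} = \left(- \frac{213}{145} + 17\right) - 14 = \frac{2252}{145} - 14 = \frac{222}{145}$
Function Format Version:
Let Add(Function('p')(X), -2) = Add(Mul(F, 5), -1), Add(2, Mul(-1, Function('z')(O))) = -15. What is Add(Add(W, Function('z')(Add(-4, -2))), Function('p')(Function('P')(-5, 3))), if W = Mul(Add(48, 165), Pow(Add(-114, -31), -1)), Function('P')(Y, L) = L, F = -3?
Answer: Rational(222, 145) ≈ 1.5310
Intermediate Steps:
Function('z')(O) = 17 (Function('z')(O) = Add(2, Mul(-1, -15)) = Add(2, 15) = 17)
W = Rational(-213, 145) (W = Mul(213, Pow(-145, -1)) = Mul(213, Rational(-1, 145)) = Rational(-213, 145) ≈ -1.4690)
Function('p')(X) = -14 (Function('p')(X) = Add(2, Add(Mul(-3, 5), -1)) = Add(2, Add(-15, -1)) = Add(2, -16) = -14)
Add(Add(W, Function('z')(Add(-4, -2))), Function('p')(Function('P')(-5, 3))) = Add(Add(Rational(-213, 145), 17), -14) = Add(Rational(2252, 145), -14) = Rational(222, 145)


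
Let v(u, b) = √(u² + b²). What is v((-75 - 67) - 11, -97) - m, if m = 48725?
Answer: -48725 + √32818 ≈ -48544.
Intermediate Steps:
v(u, b) = √(b² + u²)
v((-75 - 67) - 11, -97) - m = √((-97)² + ((-75 - 67) - 11)²) - 1*48725 = √(9409 + (-142 - 11)²) - 48725 = √(9409 + (-153)²) - 48725 = √(9409 + 23409) - 48725 = √32818 - 48725 = -48725 + √32818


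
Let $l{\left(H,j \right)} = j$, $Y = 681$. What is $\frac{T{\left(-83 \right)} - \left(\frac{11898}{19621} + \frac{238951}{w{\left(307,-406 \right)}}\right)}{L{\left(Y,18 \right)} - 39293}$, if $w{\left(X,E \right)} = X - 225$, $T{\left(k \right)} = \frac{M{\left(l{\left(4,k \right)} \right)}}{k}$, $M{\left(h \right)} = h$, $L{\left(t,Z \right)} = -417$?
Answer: $\frac{937564857}{12778058524} \approx 0.073373$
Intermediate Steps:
$T{\left(k \right)} = 1$ ($T{\left(k \right)} = \frac{k}{k} = 1$)
$w{\left(X,E \right)} = -225 + X$ ($w{\left(X,E \right)} = X - 225 = -225 + X$)
$\frac{T{\left(-83 \right)} - \left(\frac{11898}{19621} + \frac{238951}{w{\left(307,-406 \right)}}\right)}{L{\left(Y,18 \right)} - 39293} = \frac{1 - \left(\frac{11898}{19621} + \frac{238951}{-225 + 307}\right)}{-417 - 39293} = \frac{1 - \left(\frac{11898}{19621} + \frac{238951}{82}\right)}{-39710} = \left(1 - \frac{4689433207}{1608922}\right) \left(- \frac{1}{39710}\right) = \left(- \frac{4687824285}{1608922}\right) \left(- \frac{1}{39710}\right) = \frac{937564857}{12778058524}$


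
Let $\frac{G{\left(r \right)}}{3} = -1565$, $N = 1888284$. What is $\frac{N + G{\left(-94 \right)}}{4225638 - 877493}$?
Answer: $\frac{1883589}{3348145} \approx 0.56258$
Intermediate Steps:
$G{\left(r \right)} = -4695$ ($G{\left(r \right)} = 3 \left(-1565\right) = -4695$)
$\frac{N + G{\left(-94 \right)}}{4225638 - 877493} = \frac{1888284 - 4695}{4225638 - 877493} = \frac{1883589}{3348145}$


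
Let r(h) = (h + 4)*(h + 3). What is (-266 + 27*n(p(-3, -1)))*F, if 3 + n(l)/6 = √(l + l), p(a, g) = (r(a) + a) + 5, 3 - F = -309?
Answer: -133536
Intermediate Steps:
F = 312 (F = 3 - 1*(-309) = 3 + 309 = 312)
r(h) = (3 + h)*(4 + h) (r(h) = (4 + h)*(3 + h) = (3 + h)*(4 + h))
p(a, g) = 17 + a² + 8*a (p(a, g) = ((12 + a² + 7*a) + a) + 5 = (12 + a² + 8*a) + 5 = 17 + a² + 8*a)
n(l) = -18 + 6*√2*√l (n(l) = -18 + 6*√(l + l) = -18 + 6*√(2*l) = -18 + 6*(√2*√l) = -18 + 6*√2*√l)
(-266 + 27*n(p(-3, -1)))*F = (-266 + 27*(-18 + 6*√2*√(17 + (-3)² + 8*(-3))))*312 = (-266 + 27*(-18 + 6*√2*√(17 + 9 - 24)))*312 = (-266 + 27*(-18 + 6*√2*√2))*312 = (-266 + 27*(-18 + 12))*312 = (-266 + 27*(-6))*312 = (-266 - 162)*312 = -428*312 = -133536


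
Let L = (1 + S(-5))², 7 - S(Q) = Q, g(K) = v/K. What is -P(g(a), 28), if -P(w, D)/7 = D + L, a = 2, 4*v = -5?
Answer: 1379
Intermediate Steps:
v = -5/4 (v = (¼)*(-5) = -5/4 ≈ -1.2500)
g(K) = -5/(4*K)
S(Q) = 7 - Q
L = 169 (L = (1 + (7 - 1*(-5)))² = (1 + (7 + 5))² = (1 + 12)² = 13² = 169)
P(w, D) = -1183 - 7*D (P(w, D) = -7*(D + 169) = -7*(169 + D) = -1183 - 7*D)
-P(g(a), 28) = -(-1183 - 7*28) = -(-1183 - 196) = -1*(-1379) = 1379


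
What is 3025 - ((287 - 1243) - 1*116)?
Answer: 4097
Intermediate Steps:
3025 - ((287 - 1243) - 1*116) = 3025 - (-956 - 116) = 3025 - 1*(-1072) = 3025 + 1072 = 4097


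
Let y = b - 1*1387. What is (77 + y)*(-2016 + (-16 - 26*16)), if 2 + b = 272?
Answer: 2545920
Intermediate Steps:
b = 270 (b = -2 + 272 = 270)
y = -1117 (y = 270 - 1*1387 = 270 - 1387 = -1117)
(77 + y)*(-2016 + (-16 - 26*16)) = (77 - 1117)*(-2016 + (-16 - 26*16)) = -1040*(-2016 + (-16 - 416)) = -1040*(-2016 - 432) = -1040*(-2448) = 2545920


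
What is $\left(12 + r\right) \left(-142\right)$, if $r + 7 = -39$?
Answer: $4828$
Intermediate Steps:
$r = -46$ ($r = -7 - 39 = -46$)
$\left(12 + r\right) \left(-142\right) = \left(12 - 46\right) \left(-142\right) = \left(-34\right) \left(-142\right) = 4828$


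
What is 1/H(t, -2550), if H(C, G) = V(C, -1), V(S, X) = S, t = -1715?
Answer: -1/1715 ≈ -0.00058309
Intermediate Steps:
H(C, G) = C
1/H(t, -2550) = 1/(-1715) = -1/1715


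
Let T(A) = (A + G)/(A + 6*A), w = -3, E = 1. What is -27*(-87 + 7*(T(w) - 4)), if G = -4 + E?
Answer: 3051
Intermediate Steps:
G = -3 (G = -4 + 1 = -3)
T(A) = (-3 + A)/(7*A) (T(A) = (A - 3)/(A + 6*A) = (-3 + A)/((7*A)) = (-3 + A)*(1/(7*A)) = (-3 + A)/(7*A))
-27*(-87 + 7*(T(w) - 4)) = -27*(-87 + 7*((⅐)*(-3 - 3)/(-3) - 4)) = -27*(-87 + 7*((⅐)*(-⅓)*(-6) - 4)) = -27*(-87 + 7*(2/7 - 4)) = -27*(-87 + 7*(-26/7)) = -27*(-87 - 26) = -27*(-113) = 3051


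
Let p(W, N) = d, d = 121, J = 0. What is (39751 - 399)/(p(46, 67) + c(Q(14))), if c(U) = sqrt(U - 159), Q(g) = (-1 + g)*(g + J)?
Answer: 2380796/7309 - 19676*sqrt(23)/7309 ≈ 312.82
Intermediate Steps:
Q(g) = g*(-1 + g) (Q(g) = (-1 + g)*(g + 0) = (-1 + g)*g = g*(-1 + g))
p(W, N) = 121
c(U) = sqrt(-159 + U)
(39751 - 399)/(p(46, 67) + c(Q(14))) = (39751 - 399)/(121 + sqrt(-159 + 14*(-1 + 14))) = 39352/(121 + sqrt(-159 + 14*13)) = 39352/(121 + sqrt(-159 + 182)) = 39352/(121 + sqrt(23))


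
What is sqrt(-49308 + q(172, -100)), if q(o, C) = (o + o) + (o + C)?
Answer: 2*I*sqrt(12223) ≈ 221.12*I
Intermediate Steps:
q(o, C) = C + 3*o (q(o, C) = 2*o + (C + o) = C + 3*o)
sqrt(-49308 + q(172, -100)) = sqrt(-49308 + (-100 + 3*172)) = sqrt(-49308 + (-100 + 516)) = sqrt(-49308 + 416) = sqrt(-48892) = 2*I*sqrt(12223)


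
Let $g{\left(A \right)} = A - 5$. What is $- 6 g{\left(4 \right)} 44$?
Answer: $264$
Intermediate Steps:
$g{\left(A \right)} = -5 + A$
$- 6 g{\left(4 \right)} 44 = - 6 \left(-5 + 4\right) 44 = \left(-6\right) \left(-1\right) 44 = 6 \cdot 44 = 264$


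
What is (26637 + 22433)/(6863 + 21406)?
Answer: 49070/28269 ≈ 1.7358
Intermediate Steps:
(26637 + 22433)/(6863 + 21406) = 49070/28269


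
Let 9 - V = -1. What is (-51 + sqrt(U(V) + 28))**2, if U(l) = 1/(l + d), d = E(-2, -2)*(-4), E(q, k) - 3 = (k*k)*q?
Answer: 78871/30 - 493*sqrt(30)/5 ≈ 2089.0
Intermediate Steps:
V = 10 (V = 9 - 1*(-1) = 9 + 1 = 10)
E(q, k) = 3 + q*k**2 (E(q, k) = 3 + (k*k)*q = 3 + k**2*q = 3 + q*k**2)
d = 20 (d = (3 - 2*(-2)**2)*(-4) = (3 - 2*4)*(-4) = (3 - 8)*(-4) = -5*(-4) = 20)
U(l) = 1/(20 + l) (U(l) = 1/(l + 20) = 1/(20 + l))
(-51 + sqrt(U(V) + 28))**2 = (-51 + sqrt(1/(20 + 10) + 28))**2 = (-51 + sqrt(1/30 + 28))**2 = (-51 + sqrt(841/30))**2 = (-51 + 29*sqrt(30)/30)**2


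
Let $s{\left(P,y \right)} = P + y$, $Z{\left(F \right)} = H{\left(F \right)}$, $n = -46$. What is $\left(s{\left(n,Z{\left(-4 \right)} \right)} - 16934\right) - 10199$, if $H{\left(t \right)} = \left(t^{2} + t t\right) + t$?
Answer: $-27151$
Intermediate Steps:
$H{\left(t \right)} = t + 2 t^{2}$ ($H{\left(t \right)} = \left(t^{2} + t^{2}\right) + t = 2 t^{2} + t = t + 2 t^{2}$)
$Z{\left(F \right)} = F \left(1 + 2 F\right)$
$\left(s{\left(n,Z{\left(-4 \right)} \right)} - 16934\right) - 10199 = \left(\left(-46 - 4 \left(1 + 2 \left(-4\right)\right)\right) - 16934\right) - 10199 = \left(\left(-46 - 4 \left(1 - 8\right)\right) - 16934\right) - 10199 = \left(\left(-46 - -28\right) - 16934\right) - 10199 = \left(\left(-46 + 28\right) - 16934\right) - 10199 = \left(-18 - 16934\right) - 10199 = -16952 - 10199 = -27151$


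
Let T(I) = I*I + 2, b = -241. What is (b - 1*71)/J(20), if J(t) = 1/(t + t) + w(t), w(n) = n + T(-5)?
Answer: -4160/627 ≈ -6.6348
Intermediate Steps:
T(I) = 2 + I² (T(I) = I² + 2 = 2 + I²)
w(n) = 27 + n (w(n) = n + (2 + (-5)²) = n + (2 + 25) = n + 27 = 27 + n)
J(t) = 27 + t + 1/(2*t) (J(t) = 1/(t + t) + (27 + t) = 1/(2*t) + (27 + t) = 27 + t + 1/(2*t))
(b - 1*71)/J(20) = (-241 - 1*71)/(27 + 20 + (½)/20) = (-241 - 71)/(27 + 20 + (½)*(1/20)) = -312/(27 + 20 + 1/40) = -312/1881/40 = -312*40/1881 = -4160/627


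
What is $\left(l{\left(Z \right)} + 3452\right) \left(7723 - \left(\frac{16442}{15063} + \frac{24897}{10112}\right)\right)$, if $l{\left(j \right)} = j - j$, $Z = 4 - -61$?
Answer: $\frac{1014718281102199}{38079264} \approx 2.6648 \cdot 10^{7}$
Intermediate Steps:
$Z = 65$ ($Z = 4 + 61 = 65$)
$l{\left(j \right)} = 0$
$\left(l{\left(Z \right)} + 3452\right) \left(7723 - \left(\frac{16442}{15063} + \frac{24897}{10112}\right)\right) = \left(0 + 3452\right) \left(7723 - \left(\frac{16442}{15063} + \frac{24897}{10112}\right)\right) = 3452 \left(7723 - \frac{541285015}{152317056}\right) = 3452 \cdot \frac{1175803338473}{152317056} = \frac{1014718281102199}{38079264}$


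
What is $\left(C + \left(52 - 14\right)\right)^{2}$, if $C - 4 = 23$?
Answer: $4225$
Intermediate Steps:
$C = 27$ ($C = 4 + 23 = 27$)
$\left(C + \left(52 - 14\right)\right)^{2} = \left(27 + \left(52 - 14\right)\right)^{2} = \left(27 + 38\right)^{2} = 65^{2} = 4225$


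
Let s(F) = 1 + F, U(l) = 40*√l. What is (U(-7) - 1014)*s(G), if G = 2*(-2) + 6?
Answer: -3042 + 120*I*√7 ≈ -3042.0 + 317.49*I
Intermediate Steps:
G = 2 (G = -4 + 6 = 2)
(U(-7) - 1014)*s(G) = (40*√(-7) - 1014)*(1 + 2) = (40*(I*√7) - 1014)*3 = (40*I*√7 - 1014)*3 = (-1014 + 40*I*√7)*3 = -3042 + 120*I*√7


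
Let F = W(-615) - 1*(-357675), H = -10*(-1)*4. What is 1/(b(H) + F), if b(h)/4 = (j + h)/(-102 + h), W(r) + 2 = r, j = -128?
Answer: 31/11068974 ≈ 2.8006e-6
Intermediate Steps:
H = 40 (H = 10*4 = 40)
W(r) = -2 + r
b(h) = 4*(-128 + h)/(-102 + h) (b(h) = 4*((-128 + h)/(-102 + h)) = 4*(-128 + h)/(-102 + h))
F = 357058 (F = (-2 - 615) - 1*(-357675) = -617 + 357675 = 357058)
1/(b(H) + F) = 1/(4*(-128 + 40)/(-102 + 40) + 357058) = 1/(4*(-88)/(-62) + 357058) = 1/(4*(-1/62)*(-88) + 357058) = 1/(176/31 + 357058) = 1/(11068974/31) = 31/11068974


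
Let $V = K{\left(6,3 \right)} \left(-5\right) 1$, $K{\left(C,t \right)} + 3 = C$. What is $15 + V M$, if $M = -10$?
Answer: $165$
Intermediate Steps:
$K{\left(C,t \right)} = -3 + C$
$V = -15$ ($V = \left(-3 + 6\right) \left(-5\right) 1 = 3 \left(-5\right) 1 = \left(-15\right) 1 = -15$)
$15 + V M = 15 - -150 = 15 + 150 = 165$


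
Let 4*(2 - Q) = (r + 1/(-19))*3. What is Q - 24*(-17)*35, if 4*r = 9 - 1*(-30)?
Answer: 4339517/304 ≈ 14275.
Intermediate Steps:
r = 39/4 (r = (9 - 1*(-30))/4 = (9 + 30)/4 = (¼)*39 = 39/4 ≈ 9.7500)
Q = -1603/304 (Q = 2 - (39/4 + 1/(-19))*3/4 = 2 - (39/4 - 1/19)*3/4 = 2 - 737*3/304 = 2 - ¼*2211/76 = 2 - 2211/304 = -1603/304 ≈ -5.2730)
Q - 24*(-17)*35 = -1603/304 - 24*(-17)*35 = -1603/304 - (-408)*35 = -1603/304 - 1*(-14280) = -1603/304 + 14280 = 4339517/304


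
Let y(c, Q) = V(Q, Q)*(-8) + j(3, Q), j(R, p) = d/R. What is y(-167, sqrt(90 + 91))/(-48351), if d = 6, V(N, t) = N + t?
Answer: -2/48351 + 16*sqrt(181)/48351 ≈ 0.0044106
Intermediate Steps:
j(R, p) = 6/R
y(c, Q) = 2 - 16*Q (y(c, Q) = (Q + Q)*(-8) + 6/3 = (2*Q)*(-8) + 6*(1/3) = -16*Q + 2 = 2 - 16*Q)
y(-167, sqrt(90 + 91))/(-48351) = (2 - 16*sqrt(90 + 91))/(-48351) = (2 - 16*sqrt(181))*(-1/48351) = -2/48351 + 16*sqrt(181)/48351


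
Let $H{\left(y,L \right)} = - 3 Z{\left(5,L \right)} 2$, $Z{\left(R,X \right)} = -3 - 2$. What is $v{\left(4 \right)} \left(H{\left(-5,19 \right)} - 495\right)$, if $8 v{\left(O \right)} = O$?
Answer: $- \frac{465}{2} \approx -232.5$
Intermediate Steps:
$Z{\left(R,X \right)} = -5$
$v{\left(O \right)} = \frac{O}{8}$
$H{\left(y,L \right)} = 30$ ($H{\left(y,L \right)} = \left(-3\right) \left(-5\right) 2 = 15 \cdot 2 = 30$)
$v{\left(4 \right)} \left(H{\left(-5,19 \right)} - 495\right) = \frac{1}{8} \cdot 4 \left(30 - 495\right) = \frac{1}{2} \left(-465\right) = - \frac{465}{2}$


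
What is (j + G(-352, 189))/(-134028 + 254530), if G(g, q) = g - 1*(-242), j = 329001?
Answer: 328891/120502 ≈ 2.7293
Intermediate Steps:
G(g, q) = 242 + g (G(g, q) = g + 242 = 242 + g)
(j + G(-352, 189))/(-134028 + 254530) = (329001 + (242 - 352))/(-134028 + 254530) = (329001 - 110)/120502 = 328891*(1/120502) = 328891/120502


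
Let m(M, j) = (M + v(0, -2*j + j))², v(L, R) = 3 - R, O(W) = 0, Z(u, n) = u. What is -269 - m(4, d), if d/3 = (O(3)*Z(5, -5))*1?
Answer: -318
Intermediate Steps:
d = 0 (d = 3*((0*5)*1) = 3*(0*1) = 3*0 = 0)
m(M, j) = (3 + M + j)² (m(M, j) = (M + (3 - (-2*j + j)))² = (M + (3 - (-1)*j))² = (M + (3 + j))² = (3 + M + j)²)
-269 - m(4, d) = -269 - (3 + 4 + 0)² = -269 - 1*7² = -269 - 1*49 = -269 - 49 = -318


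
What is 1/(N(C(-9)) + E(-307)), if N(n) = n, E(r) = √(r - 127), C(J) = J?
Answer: -9/515 - I*√434/515 ≈ -0.017476 - 0.040452*I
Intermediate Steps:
E(r) = √(-127 + r)
1/(N(C(-9)) + E(-307)) = 1/(-9 + √(-127 - 307)) = 1/(-9 + √(-434)) = 1/(-9 + I*√434)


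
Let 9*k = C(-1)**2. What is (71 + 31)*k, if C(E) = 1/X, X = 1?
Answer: 34/3 ≈ 11.333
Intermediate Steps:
C(E) = 1 (C(E) = 1/1 = 1)
k = 1/9 (k = (1/9)*1**2 = (1/9)*1 = 1/9 ≈ 0.11111)
(71 + 31)*k = (71 + 31)*(1/9) = 102*(1/9) = 34/3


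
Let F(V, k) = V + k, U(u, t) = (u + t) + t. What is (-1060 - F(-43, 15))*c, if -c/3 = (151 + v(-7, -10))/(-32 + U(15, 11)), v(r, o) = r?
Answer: 445824/5 ≈ 89165.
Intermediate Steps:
U(u, t) = u + 2*t (U(u, t) = (t + u) + t = u + 2*t)
c = -432/5 (c = -3*(151 - 7)/(-32 + (15 + 2*11)) = -432/(-32 + (15 + 22)) = -432/(-32 + 37) = -432/5 ≈ -86.400)
(-1060 - F(-43, 15))*c = (-1060 - (-43 + 15))*(-432/5) = (-1060 - 1*(-28))*(-432/5) = (-1060 + 28)*(-432/5) = -1032*(-432/5) = 445824/5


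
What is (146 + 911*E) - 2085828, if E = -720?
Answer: -2741602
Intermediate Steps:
(146 + 911*E) - 2085828 = (146 + 911*(-720)) - 2085828 = (146 - 655920) - 2085828 = -655774 - 2085828 = -2741602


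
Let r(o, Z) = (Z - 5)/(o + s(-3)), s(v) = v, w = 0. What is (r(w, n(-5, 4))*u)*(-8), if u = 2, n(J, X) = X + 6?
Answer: 80/3 ≈ 26.667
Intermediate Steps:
n(J, X) = 6 + X
r(o, Z) = (-5 + Z)/(-3 + o) (r(o, Z) = (Z - 5)/(o - 3) = (-5 + Z)/(-3 + o))
(r(w, n(-5, 4))*u)*(-8) = (((-5 + (6 + 4))/(-3 + 0))*2)*(-8) = (((-5 + 10)/(-3))*2)*(-8) = (-⅓*5*2)*(-8) = -5/3*2*(-8) = -10/3*(-8) = 80/3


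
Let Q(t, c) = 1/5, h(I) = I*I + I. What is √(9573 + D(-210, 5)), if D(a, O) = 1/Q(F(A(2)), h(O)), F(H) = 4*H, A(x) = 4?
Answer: √9578 ≈ 97.867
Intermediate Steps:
h(I) = I + I² (h(I) = I² + I = I + I²)
Q(t, c) = ⅕
D(a, O) = 5 (D(a, O) = 1/(⅕) = 5)
√(9573 + D(-210, 5)) = √(9573 + 5) = √9578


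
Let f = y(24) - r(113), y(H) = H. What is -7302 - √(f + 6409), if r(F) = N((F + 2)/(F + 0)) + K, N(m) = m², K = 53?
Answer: -7302 - √81452995/113 ≈ -7381.9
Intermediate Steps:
r(F) = 53 + (2 + F)²/F² (r(F) = ((F + 2)/(F + 0))² + 53 = ((2 + F)/F)² + 53 = (2 + F)²/F² + 53 = 53 + (2 + F)²/F²)
f = -383526/12769 (f = 24 - (53 + (2 + 113)²/113²) = 24 - (53 + (1/12769)*115²) = 24 - (53 + (1/12769)*13225) = 24 - (53 + 13225/12769) = 24 - 1*689982/12769 = 24 - 689982/12769 = -383526/12769 ≈ -30.036)
-7302 - √(f + 6409) = -7302 - √(-383526/12769 + 6409) = -7302 - √(81452995/12769) = -7302 - √81452995/113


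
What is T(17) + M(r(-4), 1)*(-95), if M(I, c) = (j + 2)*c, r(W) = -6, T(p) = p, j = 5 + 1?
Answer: -743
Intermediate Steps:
j = 6
M(I, c) = 8*c (M(I, c) = (6 + 2)*c = 8*c)
T(17) + M(r(-4), 1)*(-95) = 17 + (8*1)*(-95) = 17 + 8*(-95) = 17 - 760 = -743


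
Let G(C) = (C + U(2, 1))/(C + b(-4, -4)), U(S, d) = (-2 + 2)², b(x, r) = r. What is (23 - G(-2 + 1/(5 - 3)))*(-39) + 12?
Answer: -9618/11 ≈ -874.36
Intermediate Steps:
U(S, d) = 0 (U(S, d) = 0² = 0)
G(C) = C/(-4 + C) (G(C) = (C + 0)/(C - 4) = C/(-4 + C))
(23 - G(-2 + 1/(5 - 3)))*(-39) + 12 = (23 - (-2 + 1/(5 - 3))/(-4 + (-2 + 1/(5 - 3))))*(-39) + 12 = (23 - (-2 + 1/2)/(-4 + (-2 + 1/2)))*(-39) + 12 = (23 - (-2 + ½)/(-4 + (-2 + ½)))*(-39) + 12 = (23 - (-3)/(2*(-4 - 3/2)))*(-39) + 12 = (23 - (-3)/(2*(-11/2)))*(-39) + 12 = (23 - (-3)*(-2)/(2*11))*(-39) + 12 = (23 - 1*3/11)*(-39) + 12 = (23 - 3/11)*(-39) + 12 = (250/11)*(-39) + 12 = -9750/11 + 12 = -9618/11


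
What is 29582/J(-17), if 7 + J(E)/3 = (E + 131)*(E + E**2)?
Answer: 29582/93003 ≈ 0.31808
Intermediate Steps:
J(E) = -21 + 3*(131 + E)*(E + E**2) (J(E) = -21 + 3*((E + 131)*(E + E**2)) = -21 + 3*((131 + E)*(E + E**2)) = -21 + 3*(131 + E)*(E + E**2))
29582/J(-17) = 29582/(-21 + 3*(-17)**3 + 393*(-17) + 396*(-17)**2) = 29582/(-21 + 3*(-4913) - 6681 + 396*289) = 29582/(-21 - 14739 - 6681 + 114444) = 29582/93003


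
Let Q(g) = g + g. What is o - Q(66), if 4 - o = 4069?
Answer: -4197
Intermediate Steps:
o = -4065 (o = 4 - 1*4069 = 4 - 4069 = -4065)
Q(g) = 2*g
o - Q(66) = -4065 - 2*66 = -4065 - 1*132 = -4065 - 132 = -4197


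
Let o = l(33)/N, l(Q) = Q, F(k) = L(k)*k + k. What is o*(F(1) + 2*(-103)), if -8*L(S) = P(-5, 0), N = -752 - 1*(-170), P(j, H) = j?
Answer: 17985/1552 ≈ 11.588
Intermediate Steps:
N = -582 (N = -752 + 170 = -582)
L(S) = 5/8 (L(S) = -⅛*(-5) = 5/8)
F(k) = 13*k/8 (F(k) = 5*k/8 + k = 13*k/8)
o = -11/194 (o = 33/(-582) = 33*(-1/582) = -11/194 ≈ -0.056701)
o*(F(1) + 2*(-103)) = -11*((13/8)*1 + 2*(-103))/194 = -11*(13/8 - 206)/194 = -11/194*(-1635/8) = 17985/1552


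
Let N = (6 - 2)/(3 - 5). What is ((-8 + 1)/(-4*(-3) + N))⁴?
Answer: 2401/10000 ≈ 0.24010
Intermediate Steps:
N = -2 (N = 4/(-2) = 4*(-½) = -2)
((-8 + 1)/(-4*(-3) + N))⁴ = ((-8 + 1)/(-4*(-3) - 2))⁴ = (-7/(12 - 2))⁴ = (-7/10)⁴ = 2401/10000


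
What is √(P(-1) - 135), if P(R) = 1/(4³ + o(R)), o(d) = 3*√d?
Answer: √(-2274625655 - 12315*I)/4105 ≈ 3.1451e-5 - 11.618*I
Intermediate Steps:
P(R) = 1/(64 + 3*√R) (P(R) = 1/(4³ + 3*√R) = 1/(64 + 3*√R))
√(P(-1) - 135) = √(1/(64 + 3*√(-1)) - 135) = √(1/(64 + 3*I) - 135) = √((64 - 3*I)/4105 - 135) = √(-135 + (64 - 3*I)/4105)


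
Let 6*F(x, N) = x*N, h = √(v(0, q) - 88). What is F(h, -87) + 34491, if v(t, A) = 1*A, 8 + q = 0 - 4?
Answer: 34491 - 145*I ≈ 34491.0 - 145.0*I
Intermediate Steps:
q = -12 (q = -8 + (0 - 4) = -8 - 4 = -12)
v(t, A) = A
h = 10*I (h = √(-12 - 88) = √(-100) = 10*I ≈ 10.0*I)
F(x, N) = N*x/6 (F(x, N) = (x*N)/6 = (N*x)/6 = N*x/6)
F(h, -87) + 34491 = (⅙)*(-87)*(10*I) + 34491 = -145*I + 34491 = 34491 - 145*I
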